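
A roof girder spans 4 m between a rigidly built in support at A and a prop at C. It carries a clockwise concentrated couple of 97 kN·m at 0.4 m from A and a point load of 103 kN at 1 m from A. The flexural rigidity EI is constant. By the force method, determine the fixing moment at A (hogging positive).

Remove the prop at C; the released (primary) structure is a cantilever built in at A.
Primary-structure tip deflection at C by superposition:
  clockwise couple 97 at a = 0.4: M₀a(2L − a)/(2EI) = 147.4/EI
  point load 103 at a = 1: Pa²(3L − a)/(6EI) = 188.8/EI
  δ_0 = 336.3/EI
Flexibility coefficient — unit upward force at C: δ_{CC} = L³/(3EI) = 21.33/EI.
The prop prevents deflection at C: R_C = δ_0/δ_{CC} = 336.3/21.33 = 15.76 kN.
Moment equilibrium about A: M_A = Σ(load moments about A) − R_C·L = 200 − 15.76×4 = 136.9 kN·m.

M_A = 136.9 kN·m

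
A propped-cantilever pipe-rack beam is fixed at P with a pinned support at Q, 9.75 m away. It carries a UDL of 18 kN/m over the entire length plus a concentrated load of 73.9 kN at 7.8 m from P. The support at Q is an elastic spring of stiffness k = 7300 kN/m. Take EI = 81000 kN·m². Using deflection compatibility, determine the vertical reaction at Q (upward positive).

Remove the prop at Q; the released (primary) structure is a cantilever built in at P.
Deflection at Q on the released cantilever, summing each load's contribution:
  UDL 18: wL⁴/(8EI) = 20333/EI
  point load 73.9 at a = 7.8: Pa²(3L − a)/(6EI) = 16073/EI
  δ_0 = 36406/EI
Tip deflection under a unit load at Q: L³/(3EI) = 309/EI.
With EI = 81000 kN·m²: δ_0 = 0.44946 m and δ_{QQ} = 0.003814 m/kN.
Compatibility — the spring shortens by R_Q/k under the reaction it provides: δ_0 − R_Q·δ_{QQ} = R_Q/k. With 1/k = 0.000137 m/kN, R_Q = δ_0 / (δ_{QQ} + 1/k) = 0.44946 / (0.003814 + 0.000137) = 113.8 kN.

R_Q = 113.8 kN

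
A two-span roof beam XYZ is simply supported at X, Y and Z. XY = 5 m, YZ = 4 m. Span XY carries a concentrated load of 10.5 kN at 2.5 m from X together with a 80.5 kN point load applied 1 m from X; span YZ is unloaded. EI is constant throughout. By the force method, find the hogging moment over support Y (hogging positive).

Insert a hinge at Y; M_Y is the redundant, and each span becomes simply supported.
End slopes at the hinge Y, treating each span as simply supported:
  span XY: point load 10.5 at a = 2.5: Pab(L + a)/(6LEI) = 16.41/EI
  span XY: point load 80.5 at a = 1: Pab(L + a)/(6LEI) = 64.4/EI
  relative rotation θ_0 = (80.81 + 0)/EI = 80.81/EI
A unit hogging moment at Y produces rotation L₁/(3EI) + L₂/(3EI) = 3/EI.
Compatibility: M_Y·(L₁+L₂)/(3EI) = θ_0, giving M_Y = 26.94 kN·m (hogging).

M_Y = 26.94 kN·m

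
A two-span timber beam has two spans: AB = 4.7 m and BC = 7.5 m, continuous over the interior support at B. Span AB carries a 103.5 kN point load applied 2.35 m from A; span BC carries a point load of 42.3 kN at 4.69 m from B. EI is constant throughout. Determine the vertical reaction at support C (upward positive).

Insert a hinge at B; M_B is the redundant, and each span becomes simply supported.
Rotations at B on the released spans (each span's end-slope, ×1/EI):
  span AB: point load 103.5 at a = 2.35: Pab(L + a)/(6LEI) = 142.9/EI
  span BC: point load 42.3 at a = 4.69: Pab(L + b)/(6LEI) = 127.7/EI
  relative rotation θ_0 = (142.9 + 127.7)/EI = 270.6/EI
A unit hogging moment at B produces rotation L₁/(3EI) + L₂/(3EI) = 4.067/EI.
Slope continuity at B: θ_0 = M_B·4.067/EI, so M_B = 270.6/4.067 = 66.55 kN·m (hogging).
Span BC, ΣM about C: R_B^{BC}·7.5 = 118.9 + 66.55, so R_B^{BC} = 24.72 kN and R_C = 42.3 − 24.72 = 17.58 kN.

R_C = 17.58 kN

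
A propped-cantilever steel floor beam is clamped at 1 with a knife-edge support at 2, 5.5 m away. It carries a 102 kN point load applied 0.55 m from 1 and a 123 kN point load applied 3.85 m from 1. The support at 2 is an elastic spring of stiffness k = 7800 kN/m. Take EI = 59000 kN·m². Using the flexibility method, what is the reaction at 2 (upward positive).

R_2 = 62.29 kN

Release the roller at 2. Primary structure: cantilever fixed at 1.
Primary-structure tip deflection at 2 by superposition:
  point load 102 at a = 0.55: Pa²(3L − a)/(6EI) = 82.02/EI
  point load 123 at a = 3.85: Pa²(3L − a)/(6EI) = 3844/EI
  δ_0 = 3926/EI
Flexibility coefficient — unit upward force at 2: δ_{22} = L³/(3EI) = 55.46/EI.
With EI = 59000 kN·m²: δ_0 = 0.06654 m and δ_{22} = 0.00094 m/kN.
Compatibility — the spring shortens by R_2/k under the reaction it provides: δ_0 − R_2·δ_{22} = R_2/k. With 1/k = 0.000128 m/kN, R_2 = δ_0 / (δ_{22} + 1/k) = 0.06654 / (0.00094 + 0.000128) = 62.29 kN.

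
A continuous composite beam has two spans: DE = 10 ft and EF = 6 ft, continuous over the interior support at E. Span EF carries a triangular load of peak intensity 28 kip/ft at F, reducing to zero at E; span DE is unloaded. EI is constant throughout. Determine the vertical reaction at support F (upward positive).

Take M_E as the redundant. Released structure: two simple spans DE and EF with a hinge at E.
Discontinuity in slope at E on the released structure — sum the simple-span end rotations:
  span EF: triangular load, peak 28: 7w₀L³/(360EI) = 117.6/EI
  relative rotation θ_0 = (0 + 117.6)/EI = 117.6/EI
A unit hogging moment at E produces rotation L₁/(3EI) + L₂/(3EI) = 5.333/EI.
Slope continuity at E: θ_0 = M_E·5.333/EI, so M_E = 117.6/5.333 = 22.05 kip·ft (hogging).
Span EF, ΣM about F: R_E^{EF}·6 = 168 + 22.05, so R_E^{EF} = 31.68 kip and R_F = 84 − 31.68 = 52.33 kip.

R_F = 52.33 kip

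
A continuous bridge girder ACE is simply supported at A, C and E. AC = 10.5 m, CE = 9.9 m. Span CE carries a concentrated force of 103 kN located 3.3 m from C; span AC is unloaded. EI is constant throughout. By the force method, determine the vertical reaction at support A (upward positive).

R_A = -8.728 kN

Release continuity at C by inserting a hinge; the redundant is the internal moment M_C. The primary structure is two simply-supported spans AC and CE.
Discontinuity in slope at C on the released structure — sum the simple-span end rotations:
  span CE: point load 103 at a = 3.3: Pab(L + b)/(6LEI) = 623.1/EI
  relative rotation θ_0 = (0 + 623.1)/EI = 623.1/EI
A unit hogging moment at C produces rotation L₁/(3EI) + L₂/(3EI) = 6.8/EI.
Slope continuity at C: θ_0 = M_C·6.8/EI, so M_C = 623.1/6.8 = 91.64 kN·m (hogging).
Span AC, ΣM about A with M_C applied at C: R_C^{AC}·10.5 = 0 + 91.64, so R_C^{AC} = 8.728 kN and R_A = 0 − 8.728 = -8.728 kN.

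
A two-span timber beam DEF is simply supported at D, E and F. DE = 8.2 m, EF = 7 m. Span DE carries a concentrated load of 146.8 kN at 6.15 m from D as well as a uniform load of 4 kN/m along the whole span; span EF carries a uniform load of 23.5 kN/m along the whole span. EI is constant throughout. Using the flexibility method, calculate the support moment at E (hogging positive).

M_E = 191 kN·m

Take M_E as the redundant. Released structure: two simple spans DE and EF with a hinge at E.
End slopes at the hinge E, treating each span as simply supported:
  span DE: point load 146.8 at a = 6.15: Pab(L + a)/(6LEI) = 539.8/EI
  span DE: UDL 4: wL³/(24EI) = 91.89/EI
  span EF: UDL 23.5: wL³/(24EI) = 335.9/EI
  relative rotation θ_0 = (631.7 + 335.9)/EI = 967.6/EI
A unit hogging moment at E produces rotation L₁/(3EI) + L₂/(3EI) = 5.067/EI.
Slope continuity at E: θ_0 = M_E·5.067/EI, so M_E = 967.6/5.067 = 191 kN·m (hogging).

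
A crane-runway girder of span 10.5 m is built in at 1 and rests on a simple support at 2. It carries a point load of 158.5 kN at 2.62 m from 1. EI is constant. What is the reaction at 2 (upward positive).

R_2 = 13.57 kN

Remove the prop at 2; the released (primary) structure is a cantilever built in at 1.
Primary-structure tip deflection at 2 by superposition:
  point load 158.5 at a = 2.62: Pa²(3L − a)/(6EI) = 5237/EI
Tip deflection under a unit load at 2: L³/(3EI) = 385.9/EI.
Compatibility at 2: δ_0 − R_2·δ_{22} = 0, so R_2 = 5237/385.9 = 13.57 kN.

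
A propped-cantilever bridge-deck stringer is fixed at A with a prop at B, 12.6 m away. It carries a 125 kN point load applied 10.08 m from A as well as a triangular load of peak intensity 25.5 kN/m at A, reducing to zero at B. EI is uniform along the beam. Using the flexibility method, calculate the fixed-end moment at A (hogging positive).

M_A = 421.1 kN·m

Release the roller at B. Primary structure: cantilever fixed at A.
Downward deflection at the released point B due to the loads:
  point load 125 at a = 10.08: Pa²(3L − a)/(6EI) = 58678/EI
  triangular load, peak 25.5 at the fixed end: w₀L⁴/(30EI) = 21424/EI
  δ_0 = 80102/EI
Tip deflection under a unit load at B: L³/(3EI) = 666.8/EI.
Compatibility at B: δ_0 − R_B·δ_{BB} = 0, so R_B = 80102/666.8 = 120.1 kN.
Moment equilibrium about A: M_A = Σ(load moments about A) − R_B·L = 1935 − 120.1×12.6 = 421.1 kN·m.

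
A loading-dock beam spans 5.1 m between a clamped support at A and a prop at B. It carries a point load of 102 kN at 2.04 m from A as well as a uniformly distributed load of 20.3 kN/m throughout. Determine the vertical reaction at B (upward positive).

R_B = 60.04 kN

Remove the prop at B; the released (primary) structure is a cantilever built in at A.
Deflection at B on the released cantilever, summing each load's contribution:
  point load 102 at a = 2.04: Pa²(3L − a)/(6EI) = 938.1/EI
  UDL 20.3: wL⁴/(8EI) = 1717/EI
  δ_0 = 2655/EI
Flexibility coefficient — unit upward force at B: δ_{BB} = L³/(3EI) = 44.22/EI.
Compatibility at B: δ_0 − R_B·δ_{BB} = 0, so R_B = 2655/44.22 = 60.04 kN.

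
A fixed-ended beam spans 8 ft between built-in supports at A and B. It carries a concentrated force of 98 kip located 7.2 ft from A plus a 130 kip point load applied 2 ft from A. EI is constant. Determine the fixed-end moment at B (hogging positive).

Take the two fixed-end moments M_A, M_B as redundants; the released structure is the simple span AB.
Simple-span end rotations at A and B under the given loads:
  at A: point load 98 at a = 7.2: Pab(L + b)/(6LEI) = 103.5/EI
  at B: point load 98 at a = 7.2: Pab(L + a)/(6LEI) = 178.8/EI
  at A: point load 130 at a = 2: Pab(L + b)/(6LEI) = 455/EI
  at B: point load 130 at a = 2: Pab(L + a)/(6LEI) = 325/EI
  θ_A0 = 558.5/EI,  θ_B0 = 503.8/EI
Flexibility coefficients: a unit moment at one end gives L/(3EI) there and L/(6EI) at the far end, so f₁₁ = f₂₂ = 2.667/EI and f₁₂ = f₂₁ = 1.333/EI.
Compatibility — zero rotation at each built-in end:
  2.667 M_A + 1.333 M_B = 558.5
  1.333 M_A + 2.667 M_B = 503.8
Solving the pair gives M_A = 153.3 kip·ft and M_B = 112.3 kip·ft (hogging).

M_B = 112.3 kip·ft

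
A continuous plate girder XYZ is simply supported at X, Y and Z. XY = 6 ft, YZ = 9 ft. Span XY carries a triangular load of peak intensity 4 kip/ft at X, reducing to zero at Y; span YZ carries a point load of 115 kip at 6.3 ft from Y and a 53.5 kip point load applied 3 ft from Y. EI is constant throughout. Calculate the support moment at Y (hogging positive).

M_Y = 141.6 kip·ft

Insert a hinge at Y; M_Y is the redundant, and each span becomes simply supported.
End slopes at the hinge Y, treating each span as simply supported:
  span XY: triangular load, peak 4: 7w₀L³/(360EI) = 16.8/EI
  span YZ: point load 115 at a = 6.3: Pab(L + b)/(6LEI) = 423.8/EI
  span YZ: point load 53.5 at a = 3: Pab(L + b)/(6LEI) = 267.5/EI
  relative rotation θ_0 = (16.8 + 691.3)/EI = 708.1/EI
A unit hogging moment at Y produces rotation L₁/(3EI) + L₂/(3EI) = 5/EI.
Slope continuity at Y: θ_0 = M_Y·5/EI, so M_Y = 708.1/5 = 141.6 kip·ft (hogging).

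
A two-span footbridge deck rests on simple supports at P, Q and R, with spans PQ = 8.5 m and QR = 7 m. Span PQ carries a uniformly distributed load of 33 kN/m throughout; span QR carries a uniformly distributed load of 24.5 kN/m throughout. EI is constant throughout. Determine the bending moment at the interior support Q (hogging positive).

M_Q = 231.2 kN·m

Take M_Q as the redundant. Released structure: two simple spans PQ and QR with a hinge at Q.
End slopes at the hinge Q, treating each span as simply supported:
  span PQ: UDL 33: wL³/(24EI) = 844.4/EI
  span QR: UDL 24.5: wL³/(24EI) = 350.1/EI
  relative rotation θ_0 = (844.4 + 350.1)/EI = 1195/EI
A unit hogging moment at Q produces rotation L₁/(3EI) + L₂/(3EI) = 5.167/EI.
Compatibility: M_Q·(L₁+L₂)/(3EI) = θ_0, giving M_Q = 231.2 kN·m (hogging).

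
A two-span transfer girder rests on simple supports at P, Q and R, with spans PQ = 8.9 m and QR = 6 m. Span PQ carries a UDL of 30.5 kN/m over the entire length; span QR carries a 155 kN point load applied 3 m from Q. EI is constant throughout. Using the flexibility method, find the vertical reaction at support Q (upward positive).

R_Q = 283.1 kN

Release continuity at Q by inserting a hinge; the redundant is the internal moment M_Q. The primary structure is two simply-supported spans PQ and QR.
Discontinuity in slope at Q on the released structure — sum the simple-span end rotations:
  span PQ: UDL 30.5: wL³/(24EI) = 895.9/EI
  span QR: point load 155 at a = 3: Pab(L + b)/(6LEI) = 348.8/EI
  relative rotation θ_0 = (895.9 + 348.8)/EI = 1245/EI
A unit hogging moment at Q produces rotation L₁/(3EI) + L₂/(3EI) = 4.967/EI.
Slope continuity at Q: θ_0 = M_Q·4.967/EI, so M_Q = 1245/4.967 = 250.6 kN·m (hogging).
Span PQ, ΣM about P with M_Q applied at Q: R_Q^{PQ}·8.9 = 1208 + 250.6, so R_Q^{PQ} = 163.9 kN and R_P = 271.4 − 163.9 = 107.6 kN.
Span QR, ΣM about R: R_Q^{QR}·6 = 465 + 250.6, so R_Q^{QR} = 119.3 kN and R_R = 155 − 119.3 = 35.73 kN.
R_Q = 163.9 + 119.3 = 283.1 kN.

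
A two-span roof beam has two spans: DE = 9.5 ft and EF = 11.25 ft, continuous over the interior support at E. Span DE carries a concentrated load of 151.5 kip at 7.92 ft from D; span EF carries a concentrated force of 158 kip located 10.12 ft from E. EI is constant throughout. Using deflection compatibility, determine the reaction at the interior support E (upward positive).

Take M_E as the redundant. Released structure: two simple spans DE and EF with a hinge at E.
Rotations at E on the released spans (each span's end-slope, ×1/EI):
  span DE: point load 151.5 at a = 7.92: Pab(L + a)/(6LEI) = 579.4/EI
  span EF: point load 158 at a = 10.12: Pab(L + b)/(6LEI) = 331.4/EI
  relative rotation θ_0 = (579.4 + 331.4)/EI = 910.8/EI
A unit hogging moment at E produces rotation L₁/(3EI) + L₂/(3EI) = 6.917/EI.
Slope continuity at E: θ_0 = M_E·6.917/EI, so M_E = 910.8/6.917 = 131.7 kip·ft (hogging).
Span DE, ΣM about D with M_E applied at E: R_E^{DE}·9.5 = 1200 + 131.7, so R_E^{DE} = 140.2 kip and R_D = 151.5 − 140.2 = 11.34 kip.
Span EF, ΣM about F: R_E^{EF}·11.25 = 178.5 + 131.7, so R_E^{EF} = 27.57 kip and R_F = 158 − 27.57 = 130.4 kip.
R_E = 140.2 + 27.57 = 167.7 kip.

R_E = 167.7 kip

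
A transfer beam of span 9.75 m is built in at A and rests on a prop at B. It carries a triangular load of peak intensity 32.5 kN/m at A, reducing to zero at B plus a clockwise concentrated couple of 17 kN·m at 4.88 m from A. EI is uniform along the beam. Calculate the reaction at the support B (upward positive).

R_B = 33.65 kN

Remove the prop at B; the released (primary) structure is a cantilever built in at A.
Primary-structure tip deflection at B by superposition:
  triangular load, peak 32.5 at the fixed end: w₀L⁴/(30EI) = 9790/EI
  clockwise couple 17 at a = 4.88: M₀a(2L − a)/(2EI) = 606.4/EI
  δ_0 = 10396/EI
Tip deflection under a unit load at B: L³/(3EI) = 309/EI.
The prop prevents deflection at B: R_B = δ_0/δ_{BB} = 10396/309 = 33.65 kN.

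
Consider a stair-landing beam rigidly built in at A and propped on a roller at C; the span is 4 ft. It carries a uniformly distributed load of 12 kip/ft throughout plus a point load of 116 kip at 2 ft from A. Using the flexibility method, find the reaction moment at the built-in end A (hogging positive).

Remove the prop at C; the released (primary) structure is a cantilever built in at A.
Primary-structure tip deflection at C by superposition:
  UDL 12: wL⁴/(8EI) = 384/EI
  point load 116 at a = 2: Pa²(3L − a)/(6EI) = 773.3/EI
  δ_0 = 1157/EI
Flexibility coefficient — unit upward force at C: δ_{CC} = L³/(3EI) = 21.33/EI.
Compatibility at C: δ_0 − R_C·δ_{CC} = 0, so R_C = 1157/21.33 = 54.25 kip.
Moment equilibrium about A: M_A = Σ(load moments about A) − R_C·L = 328 − 54.25×4 = 111 kip·ft.

M_A = 111 kip·ft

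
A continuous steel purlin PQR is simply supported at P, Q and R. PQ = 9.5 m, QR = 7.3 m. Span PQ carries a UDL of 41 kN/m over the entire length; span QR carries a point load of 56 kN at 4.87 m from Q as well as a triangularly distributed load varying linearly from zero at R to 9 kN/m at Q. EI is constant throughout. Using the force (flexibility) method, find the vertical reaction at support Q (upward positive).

Take M_Q as the redundant. Released structure: two simple spans PQ and QR with a hinge at Q.
Discontinuity in slope at Q on the released structure — sum the simple-span end rotations:
  span PQ: UDL 41: wL³/(24EI) = 1465/EI
  span QR: point load 56 at a = 4.87: Pab(L + b)/(6LEI) = 147.2/EI
  span QR: triangular load, peak 9: w₀L³/(45EI) = 77.8/EI
  relative rotation θ_0 = (1465 + 225)/EI = 1690/EI
A unit hogging moment at Q produces rotation L₁/(3EI) + L₂/(3EI) = 5.6/EI.
Compatibility: M_Q·(L₁+L₂)/(3EI) = θ_0, giving M_Q = 301.7 kN·m (hogging).
Span PQ, ΣM about P with M_Q applied at Q: R_Q^{PQ}·9.5 = 1850 + 301.7, so R_Q^{PQ} = 226.5 kN and R_P = 389.5 − 226.5 = 163 kN.
Span QR, ΣM about R: R_Q^{QR}·7.3 = 295.9 + 301.7, so R_Q^{QR} = 81.87 kN and R_R = 88.85 − 81.87 = 6.976 kN.
R_Q = 226.5 + 81.87 = 308.4 kN.

R_Q = 308.4 kN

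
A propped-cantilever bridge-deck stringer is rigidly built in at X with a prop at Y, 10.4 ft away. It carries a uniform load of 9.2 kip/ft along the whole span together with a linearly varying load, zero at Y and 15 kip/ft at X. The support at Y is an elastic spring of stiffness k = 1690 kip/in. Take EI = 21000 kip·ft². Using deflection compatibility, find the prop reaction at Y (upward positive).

R_Y = 51.34 kip

Remove the prop at Y; the released (primary) structure is a cantilever built in at X.
Deflection at Y on the released cantilever, summing each load's contribution:
  UDL 9.2: wL⁴/(8EI) = 13453/EI
  triangular load, peak 15 at the fixed end: w₀L⁴/(30EI) = 5849/EI
  δ_0 = 19303/EI
Flexibility coefficient — unit upward force at Y: δ_{YY} = L³/(3EI) = 375/EI.
With EI = 21000 kip·ft²: δ_0 = 0.91917 ft and δ_{YY} = 0.017855 ft/kip.
Compatibility — the spring shortens by R_Y/k under the reaction it provides: δ_0 − R_Y·δ_{YY} = R_Y/k. With 1/k = 1/(1690×12) ft/kip = 0.000049 ft/kip, R_Y = δ_0 / (δ_{YY} + 1/k) = 0.91917 / (0.017855 + 0.000049) = 51.34 kip.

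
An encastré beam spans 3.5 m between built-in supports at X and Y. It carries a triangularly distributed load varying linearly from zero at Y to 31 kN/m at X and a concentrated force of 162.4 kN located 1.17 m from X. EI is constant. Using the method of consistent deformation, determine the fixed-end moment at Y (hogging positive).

Release both end moments; the primary structure is a simply-supported span XY with redundants M_X and M_Y.
On the primary (simply-supported) span, the end slopes from the loading are:
  at X: triangular load, peak 31: w₀L³/(45EI) = 29.54/EI
  at Y: triangular load, peak 31: 7w₀L³/(360EI) = 25.84/EI
  at X: point load 162.4 at a = 1.17: Pab(L + b)/(6LEI) = 122.9/EI
  at Y: point load 162.4 at a = 1.17: Pab(L + a)/(6LEI) = 98.45/EI
  θ_X0 = 152.4/EI,  θ_Y0 = 124.3/EI
Flexibility coefficients: a unit moment at one end gives L/(3EI) there and L/(6EI) at the far end, so f₁₁ = f₂₂ = 1.167/EI and f₁₂ = f₂₁ = 0.5833/EI.
Compatibility — zero rotation at each built-in end:
  1.167 M_X + 0.5833 M_Y = 152.4
  0.5833 M_X + 1.167 M_Y = 124.3
Solving the pair gives M_X = 103.2 kN·m and M_Y = 54.94 kN·m (hogging).

M_Y = 54.94 kN·m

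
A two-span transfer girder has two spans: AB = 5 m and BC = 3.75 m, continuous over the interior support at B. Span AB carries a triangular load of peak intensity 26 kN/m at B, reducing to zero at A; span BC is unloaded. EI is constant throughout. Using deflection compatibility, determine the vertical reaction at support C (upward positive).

Take M_B as the redundant. Released structure: two simple spans AB and BC with a hinge at B.
Discontinuity in slope at B on the released structure — sum the simple-span end rotations:
  span AB: triangular load, peak 26: w₀L³/(45EI) = 72.22/EI
  relative rotation θ_0 = (72.22 + 0)/EI = 72.22/EI
A unit hogging moment at B produces rotation L₁/(3EI) + L₂/(3EI) = 2.917/EI.
Compatibility: M_B·(L₁+L₂)/(3EI) = θ_0, giving M_B = 24.76 kN·m (hogging).
Span BC, ΣM about C: R_B^{BC}·3.75 = 0 + 24.76, so R_B^{BC} = 6.603 kN and R_C = 0 − 6.603 = -6.603 kN.

R_C = -6.603 kN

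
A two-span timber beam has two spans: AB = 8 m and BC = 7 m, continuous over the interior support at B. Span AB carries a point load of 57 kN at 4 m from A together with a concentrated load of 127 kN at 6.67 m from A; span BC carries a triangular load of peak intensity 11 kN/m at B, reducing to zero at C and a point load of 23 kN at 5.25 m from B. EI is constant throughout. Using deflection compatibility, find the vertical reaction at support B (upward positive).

R_B = 203.3 kN

Release continuity at B by inserting a hinge; the redundant is the internal moment M_B. The primary structure is two simply-supported spans AB and BC.
Discontinuity in slope at B on the released structure — sum the simple-span end rotations:
  span AB: point load 57 at a = 4: Pab(L + a)/(6LEI) = 228/EI
  span AB: point load 127 at a = 6.67: Pab(L + a)/(6LEI) = 344.3/EI
  span BC: triangular load, peak 11: w₀L³/(45EI) = 83.84/EI
  span BC: point load 23 at a = 5.25: Pab(L + b)/(6LEI) = 44.02/EI
  relative rotation θ_0 = (572.3 + 127.9)/EI = 700.2/EI
A unit hogging moment at B produces rotation L₁/(3EI) + L₂/(3EI) = 5/EI.
Compatibility: M_B·(L₁+L₂)/(3EI) = θ_0, giving M_B = 140 kN·m (hogging).
Span AB, ΣM about A with M_B applied at B: R_B^{AB}·8 = 1075 + 140, so R_B^{AB} = 151.9 kN and R_A = 184 − 151.9 = 32.11 kN.
Span BC, ΣM about C: R_B^{BC}·7 = 219.9 + 140, so R_B^{BC} = 51.42 kN and R_C = 61.5 − 51.42 = 10.08 kN.
R_B = 151.9 + 51.42 = 203.3 kN.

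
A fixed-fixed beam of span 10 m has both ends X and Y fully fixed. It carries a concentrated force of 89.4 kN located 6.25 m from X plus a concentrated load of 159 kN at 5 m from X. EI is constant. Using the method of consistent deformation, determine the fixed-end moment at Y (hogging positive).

M_Y = 329.7 kN·m

Take the two fixed-end moments M_X, M_Y as redundants; the released structure is the simple span XY.
On the primary (simply-supported) span, the end slopes from the loading are:
  at X: point load 89.4 at a = 6.25: Pab(L + b)/(6LEI) = 480.2/EI
  at Y: point load 89.4 at a = 6.25: Pab(L + a)/(6LEI) = 567.5/EI
  at X: point load 159 at a = 5: Pab(L + b)/(6LEI) = 993.8/EI
  at Y: point load 159 at a = 5: Pab(L + a)/(6LEI) = 993.8/EI
  θ_X0 = 1474/EI,  θ_Y0 = 1561/EI
Flexibility coefficients: a unit moment at one end gives L/(3EI) there and L/(6EI) at the far end, so f₁₁ = f₂₂ = 3.333/EI and f₁₂ = f₂₁ = 1.667/EI.
Compatibility — zero rotation at each built-in end:
  3.333 M_X + 1.667 M_Y = 1474
  1.667 M_X + 3.333 M_Y = 1561
Solving the pair gives M_X = 277.3 kN·m and M_Y = 329.7 kN·m (hogging).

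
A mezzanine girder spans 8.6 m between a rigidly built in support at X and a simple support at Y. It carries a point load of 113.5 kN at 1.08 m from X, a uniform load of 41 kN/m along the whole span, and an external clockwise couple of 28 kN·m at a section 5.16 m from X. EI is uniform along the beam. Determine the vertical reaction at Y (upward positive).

R_Y = 138.9 kN

Take the reaction at Y as the redundant and release it; the primary structure is a cantilever fixed at X.
Free-end deflection of the primary structure under the applied loading (downward +):
  point load 113.5 at a = 1.08: Pa²(3L − a)/(6EI) = 545.4/EI
  UDL 41: wL⁴/(8EI) = 28034/EI
  clockwise couple 28 at a = 5.16: M₀a(2L − a)/(2EI) = 869.8/EI
  δ_0 = 29449/EI
Flexibility coefficient — unit upward force at Y: δ_{YY} = L³/(3EI) = 212/EI.
Compatibility at Y: δ_0 − R_Y·δ_{YY} = 0, so R_Y = 29449/212 = 138.9 kN.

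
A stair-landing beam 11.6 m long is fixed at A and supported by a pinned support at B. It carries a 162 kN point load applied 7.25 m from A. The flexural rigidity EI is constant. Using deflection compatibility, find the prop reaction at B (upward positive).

R_B = 75.15 kN

Release the roller at B. Primary structure: cantilever fixed at A.
Free-end deflection of the primary structure under the applied loading (downward +):
  point load 162 at a = 7.25: Pa²(3L − a)/(6EI) = 39099/EI
Flexibility coefficient — unit upward force at B: δ_{BB} = L³/(3EI) = 520.3/EI.
Compatibility at B: δ_0 − R_B·δ_{BB} = 0, so R_B = 39099/520.3 = 75.15 kN.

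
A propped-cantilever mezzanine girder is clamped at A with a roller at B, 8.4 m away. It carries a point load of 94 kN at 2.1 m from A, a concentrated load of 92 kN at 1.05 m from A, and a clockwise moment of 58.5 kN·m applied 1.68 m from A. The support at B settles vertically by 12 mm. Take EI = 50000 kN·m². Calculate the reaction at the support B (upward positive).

R_B = 10.87 kN

Take the reaction at B as the redundant and release it; the primary structure is a cantilever fixed at A.
Primary-structure tip deflection at B by superposition:
  point load 94 at a = 2.1: Pa²(3L − a)/(6EI) = 1596/EI
  point load 92 at a = 1.05: Pa²(3L − a)/(6EI) = 408.3/EI
  clockwise couple 58.5 at a = 1.68: M₀a(2L − a)/(2EI) = 743/EI
  δ_0 = 2747/EI
Flexibility coefficient — unit upward force at B: δ_{BB} = L³/(3EI) = 197.6/EI.
With EI = 50000 kN·m²: δ_0 = 0.054945 m and δ_{BB} = 0.003951 m/kN.
Compatibility — the beam at B must follow the support down by 0.012 m: δ_0 − R_B·δ_{BB} = 0.012, so R_B = (0.054945 − 0.012)/0.003951 = 10.87 kN.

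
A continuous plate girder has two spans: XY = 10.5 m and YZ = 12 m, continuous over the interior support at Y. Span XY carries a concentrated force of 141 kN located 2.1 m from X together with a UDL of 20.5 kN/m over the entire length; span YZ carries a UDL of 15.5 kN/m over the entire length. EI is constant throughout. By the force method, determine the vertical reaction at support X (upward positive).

Insert a hinge at Y; M_Y is the redundant, and each span becomes simply supported.
Discontinuity in slope at Y on the released structure — sum the simple-span end rotations:
  span XY: point load 141 at a = 2.1: Pab(L + a)/(6LEI) = 497.4/EI
  span XY: UDL 20.5: wL³/(24EI) = 988.8/EI
  span YZ: UDL 15.5: wL³/(24EI) = 1116/EI
  relative rotation θ_0 = (1486 + 1116)/EI = 2602/EI
A unit hogging moment at Y produces rotation L₁/(3EI) + L₂/(3EI) = 7.5/EI.
Compatibility: M_Y·(L₁+L₂)/(3EI) = θ_0, giving M_Y = 347 kN·m (hogging).
Span XY, ΣM about X with M_Y applied at Y: R_Y^{XY}·10.5 = 1426 + 347, so R_Y^{XY} = 168.9 kN and R_X = 356.2 − 168.9 = 187.4 kN.

R_X = 187.4 kN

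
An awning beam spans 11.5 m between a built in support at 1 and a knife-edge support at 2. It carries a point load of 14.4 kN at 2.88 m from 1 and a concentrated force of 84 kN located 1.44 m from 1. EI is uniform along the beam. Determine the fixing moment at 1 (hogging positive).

M_1 = 126.4 kN·m

Release the roller at 2. Primary structure: cantilever fixed at 1.
Free-end deflection of the primary structure under the applied loading (downward +):
  point load 14.4 at a = 2.88: Pa²(3L − a)/(6EI) = 629.4/EI
  point load 84 at a = 1.44: Pa²(3L − a)/(6EI) = 959.7/EI
  δ_0 = 1589/EI
Tip deflection under a unit load at 2: L³/(3EI) = 507/EI.
Compatibility at 2: δ_0 − R_2·δ_{22} = 0, so R_2 = 1589/507 = 3.135 kN.
Moment equilibrium about 1: M_1 = Σ(load moments about 1) − R_2·L = 162.4 − 3.135×11.5 = 126.4 kN·m.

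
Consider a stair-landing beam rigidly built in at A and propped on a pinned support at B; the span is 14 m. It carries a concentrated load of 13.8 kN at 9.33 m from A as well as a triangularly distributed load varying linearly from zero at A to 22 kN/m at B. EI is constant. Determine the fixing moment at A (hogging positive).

Choose R_B as the redundant. The primary structure is the cantilever fixed at A.
Free-end deflection of the primary structure under the applied loading (downward +):
  point load 13.8 at a = 9.33: Pa²(3L − a)/(6EI) = 6541/EI
  triangular load, peak 22 at the free end: 11w₀L⁴/(120EI) = 77472/EI
  δ_0 = 84013/EI
Tip deflection under a unit load at B: L³/(3EI) = 914.7/EI.
Compatibility at B: δ_0 − R_B·δ_{BB} = 0, so R_B = 84013/914.7 = 91.85 kN.
Moment equilibrium about A: M_A = Σ(load moments about A) − R_B·L = 1566 − 91.85×14 = 280.2 kN·m.

M_A = 280.2 kN·m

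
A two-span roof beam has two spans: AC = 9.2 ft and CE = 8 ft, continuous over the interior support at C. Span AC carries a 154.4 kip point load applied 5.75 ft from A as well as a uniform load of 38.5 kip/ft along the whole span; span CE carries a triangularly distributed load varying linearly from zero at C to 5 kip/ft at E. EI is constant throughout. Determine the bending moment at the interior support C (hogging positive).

Release continuity at C by inserting a hinge; the redundant is the internal moment M_C. The primary structure is two simply-supported spans AC and CE.
Rotations at C on the released spans (each span's end-slope, ×1/EI):
  span AC: point load 154.4 at a = 5.75: Pab(L + a)/(6LEI) = 829.5/EI
  span AC: UDL 38.5: wL³/(24EI) = 1249/EI
  span CE: triangular load, peak 5: 7w₀L³/(360EI) = 49.78/EI
  relative rotation θ_0 = (2079 + 49.78)/EI = 2128/EI
A unit hogging moment at C produces rotation L₁/(3EI) + L₂/(3EI) = 5.733/EI.
Compatibility: M_C·(L₁+L₂)/(3EI) = θ_0, giving M_C = 371.2 kip·ft (hogging).

M_C = 371.2 kip·ft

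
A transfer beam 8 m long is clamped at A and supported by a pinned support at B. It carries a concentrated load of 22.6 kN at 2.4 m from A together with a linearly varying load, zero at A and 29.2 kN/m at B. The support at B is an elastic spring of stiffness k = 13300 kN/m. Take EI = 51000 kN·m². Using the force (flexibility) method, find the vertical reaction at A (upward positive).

R_A = 73.89 kN

Take the reaction at B as the redundant and release it; the primary structure is a cantilever fixed at A.
Downward deflection at the released point B due to the loads:
  point load 22.6 at a = 2.4: Pa²(3L − a)/(6EI) = 468.6/EI
  triangular load, peak 29.2 at the free end: 11w₀L⁴/(120EI) = 10964/EI
  δ_0 = 11432/EI
Tip deflection under a unit load at B: L³/(3EI) = 170.7/EI.
With EI = 51000 kN·m²: δ_0 = 0.22416 m and δ_{BB} = 0.003346 m/kN.
Compatibility — the spring shortens by R_B/k under the reaction it provides: δ_0 − R_B·δ_{BB} = R_B/k. With 1/k = 0.000075 m/kN, R_B = δ_0 / (δ_{BB} + 1/k) = 0.22416 / (0.003346 + 0.000075) = 65.51 kN.
Vertical equilibrium: R_A = ΣP − R_B = 139.4 − 65.51 = 73.89 kN.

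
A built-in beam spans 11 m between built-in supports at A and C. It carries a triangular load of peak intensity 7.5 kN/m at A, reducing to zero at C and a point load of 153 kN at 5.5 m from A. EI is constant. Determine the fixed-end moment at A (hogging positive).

Release both end moments; the primary structure is a simply-supported span AC with redundants M_A and M_C.
On the primary (simply-supported) span, the end slopes from the loading are:
  at A: triangular load, peak 7.5: w₀L³/(45EI) = 221.8/EI
  at C: triangular load, peak 7.5: 7w₀L³/(360EI) = 194.1/EI
  at A: point load 153 at a = 5.5: Pab(L + b)/(6LEI) = 1157/EI
  at C: point load 153 at a = 5.5: Pab(L + a)/(6LEI) = 1157/EI
  θ_A0 = 1379/EI,  θ_C0 = 1351/EI
Flexibility coefficients: a unit moment at one end gives L/(3EI) there and L/(6EI) at the far end, so f₁₁ = f₂₂ = 3.667/EI and f₁₂ = f₂₁ = 1.833/EI.
Compatibility — zero rotation at each built-in end:
  3.667 M_A + 1.833 M_C = 1379
  1.833 M_A + 3.667 M_C = 1351
Solving the pair gives M_A = 255.8 kN·m and M_C = 240.6 kN·m (hogging).

M_A = 255.8 kN·m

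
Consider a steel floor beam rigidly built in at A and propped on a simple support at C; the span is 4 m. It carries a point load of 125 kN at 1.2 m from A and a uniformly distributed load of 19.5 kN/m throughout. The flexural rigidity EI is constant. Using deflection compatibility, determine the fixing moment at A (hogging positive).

Remove the prop at C; the released (primary) structure is a cantilever built in at A.
Deflection at C on the released cantilever, summing each load's contribution:
  point load 125 at a = 1.2: Pa²(3L − a)/(6EI) = 324/EI
  UDL 19.5: wL⁴/(8EI) = 624/EI
  δ_0 = 948/EI
Flexibility coefficient — unit upward force at C: δ_{CC} = L³/(3EI) = 21.33/EI.
The prop prevents deflection at C: R_C = δ_0/δ_{CC} = 948/21.33 = 44.44 kN.
Moment equilibrium about A: M_A = Σ(load moments about A) − R_C·L = 306 − 44.44×4 = 128.2 kN·m.

M_A = 128.2 kN·m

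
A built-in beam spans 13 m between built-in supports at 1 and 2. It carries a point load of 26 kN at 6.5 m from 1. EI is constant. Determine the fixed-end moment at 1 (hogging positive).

M_1 = 42.25 kN·m

Take the two fixed-end moments M_1, M_2 as redundants; the released structure is the simple span 12.
Simple-span end rotations at 1 and 2 under the given loads:
  at 1: point load 26 at a = 6.5: Pab(L + b)/(6LEI) = 274.6/EI
  at 2: point load 26 at a = 6.5: Pab(L + a)/(6LEI) = 274.6/EI
  θ_10 = 274.6/EI,  θ_20 = 274.6/EI
Flexibility coefficients: a unit moment at one end gives L/(3EI) there and L/(6EI) at the far end, so f₁₁ = f₂₂ = 4.333/EI and f₁₂ = f₂₁ = 2.167/EI.
Compatibility — zero rotation at each built-in end:
  4.333 M_1 + 2.167 M_2 = 274.6
  2.167 M_1 + 4.333 M_2 = 274.6
Solving the pair gives M_1 = 42.25 kN·m and M_2 = 42.25 kN·m (hogging).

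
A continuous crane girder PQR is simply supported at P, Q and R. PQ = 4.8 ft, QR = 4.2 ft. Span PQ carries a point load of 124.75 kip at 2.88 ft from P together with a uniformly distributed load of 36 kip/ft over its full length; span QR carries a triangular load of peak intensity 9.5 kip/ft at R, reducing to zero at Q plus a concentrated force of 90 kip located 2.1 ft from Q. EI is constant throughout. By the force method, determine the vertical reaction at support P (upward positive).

R_P = 104.2 kip

Insert a hinge at Q; M_Q is the redundant, and each span becomes simply supported.
Rotations at Q on the released spans (each span's end-slope, ×1/EI):
  span PQ: point load 124.75 at a = 2.88: Pab(L + a)/(6LEI) = 184/EI
  span PQ: UDL 36: wL³/(24EI) = 165.9/EI
  span QR: triangular load, peak 9.5: 7w₀L³/(360EI) = 13.69/EI
  span QR: point load 90 at a = 2.1: Pab(L + b)/(6LEI) = 99.22/EI
  relative rotation θ_0 = (349.8 + 112.9)/EI = 462.8/EI
A unit hogging moment at Q produces rotation L₁/(3EI) + L₂/(3EI) = 3/EI.
Slope continuity at Q: θ_0 = M_Q·3/EI, so M_Q = 462.8/3 = 154.3 kip·ft (hogging).
Span PQ, ΣM about P with M_Q applied at Q: R_Q^{PQ}·4.8 = 774 + 154.3, so R_Q^{PQ} = 193.4 kip and R_P = 297.6 − 193.4 = 104.2 kip.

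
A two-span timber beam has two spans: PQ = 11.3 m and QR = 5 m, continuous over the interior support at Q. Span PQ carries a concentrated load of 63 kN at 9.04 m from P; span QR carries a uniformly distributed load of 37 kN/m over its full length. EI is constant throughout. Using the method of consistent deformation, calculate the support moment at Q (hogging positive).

Take M_Q as the redundant. Released structure: two simple spans PQ and QR with a hinge at Q.
End slopes at the hinge Q, treating each span as simply supported:
  span PQ: point load 63 at a = 9.04: Pab(L + a)/(6LEI) = 386.1/EI
  span QR: UDL 37: wL³/(24EI) = 192.7/EI
  relative rotation θ_0 = (386.1 + 192.7)/EI = 578.8/EI
A unit hogging moment at Q produces rotation L₁/(3EI) + L₂/(3EI) = 5.433/EI.
Compatibility: M_Q·(L₁+L₂)/(3EI) = θ_0, giving M_Q = 106.5 kN·m (hogging).

M_Q = 106.5 kN·m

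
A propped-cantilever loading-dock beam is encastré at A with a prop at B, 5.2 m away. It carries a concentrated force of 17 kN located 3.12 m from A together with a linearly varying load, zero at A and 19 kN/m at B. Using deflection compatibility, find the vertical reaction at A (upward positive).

Take the reaction at B as the redundant and release it; the primary structure is a cantilever fixed at A.
Primary-structure tip deflection at B by superposition:
  point load 17 at a = 3.12: Pa²(3L − a)/(6EI) = 344.2/EI
  triangular load, peak 19 at the free end: 11w₀L⁴/(120EI) = 1273/EI
  δ_0 = 1618/EI
Tip deflection under a unit load at B: L³/(3EI) = 46.87/EI.
Compatibility at B: δ_0 − R_B·δ_{BB} = 0, so R_B = 1618/46.87 = 34.51 kN.
Vertical equilibrium: R_A = ΣP − R_B = 66.4 − 34.51 = 31.89 kN.

R_A = 31.89 kN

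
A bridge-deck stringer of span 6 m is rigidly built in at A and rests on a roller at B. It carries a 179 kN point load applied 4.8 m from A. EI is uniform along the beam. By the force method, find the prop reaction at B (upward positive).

Remove the prop at B; the released (primary) structure is a cantilever built in at A.
Deflection at B on the released cantilever, summing each load's contribution:
  point load 179 at a = 4.8: Pa²(3L − a)/(6EI) = 9073/EI
Flexibility coefficient — unit upward force at B: δ_{BB} = L³/(3EI) = 72/EI.
The prop prevents deflection at B: R_B = δ_0/δ_{BB} = 9073/72 = 126 kN.

R_B = 126 kN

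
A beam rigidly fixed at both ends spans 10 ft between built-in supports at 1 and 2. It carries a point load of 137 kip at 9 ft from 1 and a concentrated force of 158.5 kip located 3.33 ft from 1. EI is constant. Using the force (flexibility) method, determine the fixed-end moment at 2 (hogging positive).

M_2 = 228.2 kip·ft

Release both end moments; the primary structure is a simply-supported span 12 with redundants M_1 and M_2.
End rotations of the released simple span under the applied load (×1/EI):
  at 1: point load 137 at a = 9: Pab(L + b)/(6LEI) = 226.1/EI
  at 2: point load 137 at a = 9: Pab(L + a)/(6LEI) = 390.4/EI
  at 1: point load 158.5 at a = 3.33: Pab(L + b)/(6LEI) = 978.1/EI
  at 2: point load 158.5 at a = 3.33: Pab(L + a)/(6LEI) = 782.1/EI
  θ_10 = 1204/EI,  θ_20 = 1173/EI
Flexibility coefficients: a unit moment at one end gives L/(3EI) there and L/(6EI) at the far end, so f₁₁ = f₂₂ = 3.333/EI and f₁₂ = f₂₁ = 1.667/EI.
Compatibility — zero rotation at each built-in end:
  3.333 M_1 + 1.667 M_2 = 1204
  1.667 M_1 + 3.333 M_2 = 1173
Solving the pair gives M_1 = 247.1 kip·ft and M_2 = 228.2 kip·ft (hogging).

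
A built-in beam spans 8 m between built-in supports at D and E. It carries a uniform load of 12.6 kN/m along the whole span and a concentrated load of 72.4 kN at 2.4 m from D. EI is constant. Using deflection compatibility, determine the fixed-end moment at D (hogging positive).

M_D = 152.3 kN·m

Release both end moments; the primary structure is a simply-supported span DE with redundants M_D and M_E.
End rotations of the released simple span under the applied load (×1/EI):
  at D: UDL 12.6: wL³/(24EI) = 268.8/EI
  at E: UDL 12.6: wL³/(24EI) = 268.8/EI
  at D: point load 72.4 at a = 2.4: Pab(L + b)/(6LEI) = 275.7/EI
  at E: point load 72.4 at a = 2.4: Pab(L + a)/(6LEI) = 210.8/EI
  θ_D0 = 544.5/EI,  θ_E0 = 479.6/EI
Flexibility coefficients: a unit moment at one end gives L/(3EI) there and L/(6EI) at the far end, so f₁₁ = f₂₂ = 2.667/EI and f₁₂ = f₂₁ = 1.333/EI.
Compatibility — zero rotation at each built-in end:
  2.667 M_D + 1.333 M_E = 544.5
  1.333 M_D + 2.667 M_E = 479.6
Solving the pair gives M_D = 152.3 kN·m and M_E = 103.7 kN·m (hogging).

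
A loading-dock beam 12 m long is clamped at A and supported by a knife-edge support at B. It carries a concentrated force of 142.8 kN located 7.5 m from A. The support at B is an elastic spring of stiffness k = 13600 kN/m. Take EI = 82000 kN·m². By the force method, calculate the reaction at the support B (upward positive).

Choose R_B as the redundant. The primary structure is the cantilever fixed at A.
Primary-structure tip deflection at B by superposition:
  point load 142.8 at a = 7.5: Pa²(3L − a)/(6EI) = 38154/EI
Tip deflection under a unit load at B: L³/(3EI) = 576/EI.
With EI = 82000 kN·m²: δ_0 = 0.4653 m and δ_{BB} = 0.007024 m/kN.
Compatibility — the spring shortens by R_B/k under the reaction it provides: δ_0 − R_B·δ_{BB} = R_B/k. With 1/k = 0.000074 m/kN, R_B = δ_0 / (δ_{BB} + 1/k) = 0.4653 / (0.007024 + 0.000074) = 65.55 kN.

R_B = 65.55 kN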